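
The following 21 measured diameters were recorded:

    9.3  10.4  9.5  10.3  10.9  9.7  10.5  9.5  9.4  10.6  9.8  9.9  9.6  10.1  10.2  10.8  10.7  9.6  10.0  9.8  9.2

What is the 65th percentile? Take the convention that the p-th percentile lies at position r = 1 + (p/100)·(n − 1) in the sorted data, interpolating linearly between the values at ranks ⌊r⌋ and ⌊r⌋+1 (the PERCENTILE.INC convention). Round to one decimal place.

Sorted: 9.2, 9.3, 9.4, 9.5, 9.5, 9.6, 9.6, 9.7, 9.8, 9.8, 9.9, 10.0, 10.1, 10.2, 10.3, 10.4, 10.5, 10.6, 10.7, 10.8, 10.9.
n = 21.
r = 1 + (65/100)·(21 − 1) = 1 + 13 = 14.
r is an integer, so P65 is the value at rank 14: 10.2.

10.2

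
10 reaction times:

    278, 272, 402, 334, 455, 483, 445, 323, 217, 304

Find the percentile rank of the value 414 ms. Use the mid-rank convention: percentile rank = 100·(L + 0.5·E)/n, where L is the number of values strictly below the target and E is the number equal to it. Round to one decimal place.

70.0

Sorted: 217, 272, 278, 304, 323, 334, 402, 445, 455, 483.
Count below 414: L = 7; count equal: E = 0; n = 10.
Percentile rank = 100·(7 + 0.5·0)/10 = 100·7/10 = 70.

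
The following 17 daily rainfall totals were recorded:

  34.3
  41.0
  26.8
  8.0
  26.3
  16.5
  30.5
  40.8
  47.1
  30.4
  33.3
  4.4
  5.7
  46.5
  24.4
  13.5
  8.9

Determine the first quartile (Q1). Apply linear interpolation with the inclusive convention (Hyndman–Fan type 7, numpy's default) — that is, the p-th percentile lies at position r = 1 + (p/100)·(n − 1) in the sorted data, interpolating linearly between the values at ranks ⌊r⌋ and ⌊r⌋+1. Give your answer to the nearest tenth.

13.5

Sorted: 4.4, 5.7, 8.0, 8.9, 13.5, 16.5, 24.4, 26.3, 26.8, 30.4, 30.5, 33.3, 34.3, 40.8, 41.0, 46.5, 47.1.
n = 17.
r = 1 + (25/100)·(17 − 1) = 1 + 4 = 5.
r is an integer, so P25 is the value at rank 5: 13.5.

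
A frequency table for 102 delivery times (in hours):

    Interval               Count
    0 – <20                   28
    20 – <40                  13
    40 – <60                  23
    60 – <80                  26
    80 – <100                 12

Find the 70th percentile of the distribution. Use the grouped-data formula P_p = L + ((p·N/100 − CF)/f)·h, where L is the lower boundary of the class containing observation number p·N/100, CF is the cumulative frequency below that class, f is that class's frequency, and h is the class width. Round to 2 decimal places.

N = 102; target position k = 70/100 · 102 = 71.4.
Cumulative frequencies: 28, 41, 64, 90, 102.
Observation 71.4 falls in the class 60 – <80.
L = 60, CF = 64, f = 26, h = 20.
P70 = 60 + ((71.4 − 64)/26)·20 = 60 + 5.69231 = 65.6923.

65.69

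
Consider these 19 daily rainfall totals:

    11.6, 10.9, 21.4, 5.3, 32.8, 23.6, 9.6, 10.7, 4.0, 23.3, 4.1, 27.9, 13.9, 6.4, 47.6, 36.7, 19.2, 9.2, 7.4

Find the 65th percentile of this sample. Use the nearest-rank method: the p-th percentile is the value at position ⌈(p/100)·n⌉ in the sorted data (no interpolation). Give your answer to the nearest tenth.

21.4

Sorted: 4.0, 4.1, 5.3, 6.4, 7.4, 9.2, 9.6, 10.7, 10.9, 11.6, 13.9, 19.2, 21.4, 23.3, 23.6, 27.9, 32.8, 36.7, 47.6.
n = 19.
Position = ⌈65/100 · 19⌉ = ⌈12.35⌉ = 13.
The value at rank 13 is 21.4.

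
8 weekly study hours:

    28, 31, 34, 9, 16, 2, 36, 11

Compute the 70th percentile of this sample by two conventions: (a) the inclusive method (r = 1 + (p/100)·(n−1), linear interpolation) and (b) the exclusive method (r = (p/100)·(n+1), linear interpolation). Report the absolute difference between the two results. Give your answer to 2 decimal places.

1.20

Sorted: 2, 9, 11, 16, 28, 31, 34, 36.
n = 8.
(a) r = 5.9; between ranks 5 (28) and 6 (31): 30.7.
(b) r = 6.3; between ranks 6 (31) and 7 (34): 31.9.
|30.7 − 31.9| = 1.2.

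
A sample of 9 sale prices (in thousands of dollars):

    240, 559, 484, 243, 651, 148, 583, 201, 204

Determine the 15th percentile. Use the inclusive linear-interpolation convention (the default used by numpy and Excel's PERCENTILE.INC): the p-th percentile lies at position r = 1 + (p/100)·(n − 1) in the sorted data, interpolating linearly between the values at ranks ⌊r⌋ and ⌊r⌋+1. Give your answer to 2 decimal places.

Sorted: 148, 201, 204, 240, 243, 484, 559, 583, 651.
n = 9.
r = 1 + (15/100)·(9 − 1) = 1 + 1.2 = 2.2.
Rank 2 is 201 and rank 3 is 204.
Interpolate: 201 + 0.2·(204 − 201) = 201 + 0.2·3 = 201.6.

201.60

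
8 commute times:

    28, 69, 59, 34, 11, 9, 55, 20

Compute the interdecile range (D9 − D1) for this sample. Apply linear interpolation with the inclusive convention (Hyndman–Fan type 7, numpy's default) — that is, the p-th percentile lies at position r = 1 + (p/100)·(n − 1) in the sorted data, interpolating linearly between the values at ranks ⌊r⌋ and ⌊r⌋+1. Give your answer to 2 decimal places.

51.60

Sorted: 9, 11, 20, 28, 34, 55, 59, 69.
n = 8.
P10: r = 1.7; ranks 1–2 are 9, 11; interpolating gives 10.4.
P90: r = 7.3; ranks 7–8 are 59, 69; interpolating gives 62.
Difference: 62 − 10.4 = 51.6.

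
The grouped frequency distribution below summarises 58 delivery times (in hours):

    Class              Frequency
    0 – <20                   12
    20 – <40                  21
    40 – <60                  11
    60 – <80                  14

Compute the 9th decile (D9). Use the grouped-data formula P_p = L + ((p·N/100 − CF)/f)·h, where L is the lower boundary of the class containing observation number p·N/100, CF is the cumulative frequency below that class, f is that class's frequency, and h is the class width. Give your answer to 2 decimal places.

71.71

N = 58; target position k = 90/100 · 58 = 52.2.
Cumulative frequencies: 12, 33, 44, 58.
Observation 52.2 falls in the class 60 – <80.
L = 60, CF = 44, f = 14, h = 20.
P90 = 60 + ((52.2 − 44)/14)·20 = 60 + 11.7143 = 71.7143.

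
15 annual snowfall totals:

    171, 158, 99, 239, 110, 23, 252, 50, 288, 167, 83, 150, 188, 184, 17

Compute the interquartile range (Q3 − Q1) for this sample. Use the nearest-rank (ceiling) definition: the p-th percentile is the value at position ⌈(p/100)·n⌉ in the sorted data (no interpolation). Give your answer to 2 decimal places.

Sorted: 17, 23, 50, 83, 99, 110, 150, 158, 167, 171, 184, 188, 239, 252, 288.
n = 15.
P25: rank ⌈25/100·15⌉ = 4 → 83.
P75: rank ⌈75/100·15⌉ = 12 → 188.
Difference: 188 − 83 = 105.

105.00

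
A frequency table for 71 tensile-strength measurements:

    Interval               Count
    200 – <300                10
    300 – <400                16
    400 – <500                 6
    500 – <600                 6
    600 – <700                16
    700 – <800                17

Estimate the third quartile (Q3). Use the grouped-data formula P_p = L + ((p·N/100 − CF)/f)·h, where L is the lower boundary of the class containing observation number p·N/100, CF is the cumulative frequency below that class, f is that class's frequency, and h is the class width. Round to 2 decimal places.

695.31

N = 71; target position k = 75/100 · 71 = 53.25.
Cumulative frequencies: 10, 26, 32, 38, 54, 71.
Observation 53.25 falls in the class 600 – <700.
L = 600, CF = 38, f = 16, h = 100.
P75 = 600 + ((53.25 − 38)/16)·100 = 600 + 95.3125 = 695.312.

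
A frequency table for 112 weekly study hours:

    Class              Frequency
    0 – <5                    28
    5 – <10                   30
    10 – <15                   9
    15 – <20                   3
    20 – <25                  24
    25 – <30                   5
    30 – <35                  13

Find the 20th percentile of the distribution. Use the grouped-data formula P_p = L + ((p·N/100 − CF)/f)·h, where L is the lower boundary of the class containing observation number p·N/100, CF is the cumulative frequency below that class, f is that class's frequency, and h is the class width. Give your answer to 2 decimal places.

N = 112; target position k = 20/100 · 112 = 22.4.
Cumulative frequencies: 28, 58, 67, 70, 94, 99, 112.
Observation 22.4 falls in the class 0 – <5.
L = 0, CF = 0, f = 28, h = 5.
P20 = 0 + ((22.4 − 0)/28)·5 = 0 + 4 = 4.

4.00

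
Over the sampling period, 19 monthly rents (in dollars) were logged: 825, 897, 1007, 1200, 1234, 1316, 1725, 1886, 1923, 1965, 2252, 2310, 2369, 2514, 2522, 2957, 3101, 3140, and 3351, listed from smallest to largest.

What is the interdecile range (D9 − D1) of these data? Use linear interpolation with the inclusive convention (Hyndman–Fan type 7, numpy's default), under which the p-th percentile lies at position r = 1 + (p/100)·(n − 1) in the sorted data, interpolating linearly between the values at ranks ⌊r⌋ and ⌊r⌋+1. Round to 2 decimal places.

n = 19.
P10: r = 2.8; ranks 2–3 are 897, 1007; interpolating gives 985.
P90: r = 17.2; ranks 17–18 are 3101, 3140; interpolating gives 3108.8.
Difference: 3108.8 − 985 = 2123.8.

2123.80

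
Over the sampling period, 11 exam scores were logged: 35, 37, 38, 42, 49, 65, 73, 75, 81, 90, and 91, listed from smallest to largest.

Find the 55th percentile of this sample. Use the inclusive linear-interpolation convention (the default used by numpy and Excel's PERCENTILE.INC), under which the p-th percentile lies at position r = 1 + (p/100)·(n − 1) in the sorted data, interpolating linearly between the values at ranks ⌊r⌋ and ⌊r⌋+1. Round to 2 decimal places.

69.00

n = 11.
r = 1 + (55/100)·(11 − 1) = 1 + 5.5 = 6.5.
Rank 6 is 65 and rank 7 is 73.
Interpolate: 65 + 0.5·(73 − 65) = 65 + 0.5·8 = 69.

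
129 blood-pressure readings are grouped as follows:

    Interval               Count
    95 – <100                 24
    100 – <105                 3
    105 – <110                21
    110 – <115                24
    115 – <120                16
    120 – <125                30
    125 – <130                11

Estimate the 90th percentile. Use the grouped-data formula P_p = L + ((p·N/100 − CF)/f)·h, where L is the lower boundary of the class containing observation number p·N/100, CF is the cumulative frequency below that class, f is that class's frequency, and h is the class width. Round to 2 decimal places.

124.68

N = 129; target position k = 90/100 · 129 = 116.1.
Cumulative frequencies: 24, 27, 48, 72, 88, 118, 129.
Observation 116.1 falls in the class 120 – <125.
L = 120, CF = 88, f = 30, h = 5.
P90 = 120 + ((116.1 − 88)/30)·5 = 120 + 4.68333 = 124.683.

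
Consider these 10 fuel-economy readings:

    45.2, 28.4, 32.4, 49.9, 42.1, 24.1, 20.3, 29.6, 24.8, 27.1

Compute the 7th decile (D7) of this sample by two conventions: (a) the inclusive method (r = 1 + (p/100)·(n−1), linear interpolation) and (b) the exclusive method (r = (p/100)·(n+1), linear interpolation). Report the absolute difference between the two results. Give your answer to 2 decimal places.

3.88

Sorted: 20.3, 24.1, 24.8, 27.1, 28.4, 29.6, 32.4, 42.1, 45.2, 49.9.
n = 10.
(a) r = 7.3; between ranks 7 (32.4) and 8 (42.1): 35.31.
(b) r = 7.7; between ranks 7 (32.4) and 8 (42.1): 39.19.
|35.31 − 39.19| = 3.88.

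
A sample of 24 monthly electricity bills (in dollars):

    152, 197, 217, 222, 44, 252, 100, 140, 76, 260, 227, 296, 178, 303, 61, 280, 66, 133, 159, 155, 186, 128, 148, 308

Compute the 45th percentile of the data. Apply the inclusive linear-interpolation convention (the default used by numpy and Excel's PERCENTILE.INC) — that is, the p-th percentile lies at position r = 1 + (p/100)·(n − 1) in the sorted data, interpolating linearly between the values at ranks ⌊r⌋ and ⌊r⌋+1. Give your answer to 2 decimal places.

Sorted: 44, 61, 66, 76, 100, 128, 133, 140, 148, 152, 155, 159, 178, 186, 197, 217, 222, 227, 252, 260, 280, 296, 303, 308.
n = 24.
r = 1 + (45/100)·(24 − 1) = 1 + 10.35 = 11.35.
Rank 11 is 155 and rank 12 is 159.
Interpolate: 155 + 0.35·(159 − 155) = 155 + 0.35·4 = 156.4.

156.40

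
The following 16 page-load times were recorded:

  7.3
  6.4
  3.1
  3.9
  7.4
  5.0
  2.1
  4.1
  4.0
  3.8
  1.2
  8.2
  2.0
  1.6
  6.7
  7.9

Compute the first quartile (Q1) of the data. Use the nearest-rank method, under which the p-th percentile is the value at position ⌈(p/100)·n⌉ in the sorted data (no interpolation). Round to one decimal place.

2.1

Sorted: 1.2, 1.6, 2.0, 2.1, 3.1, 3.8, 3.9, 4.0, 4.1, 5.0, 6.4, 6.7, 7.3, 7.4, 7.9, 8.2.
n = 16.
Position = ⌈25/100 · 16⌉ = ⌈4⌉ = 4.
The value at rank 4 is 2.1.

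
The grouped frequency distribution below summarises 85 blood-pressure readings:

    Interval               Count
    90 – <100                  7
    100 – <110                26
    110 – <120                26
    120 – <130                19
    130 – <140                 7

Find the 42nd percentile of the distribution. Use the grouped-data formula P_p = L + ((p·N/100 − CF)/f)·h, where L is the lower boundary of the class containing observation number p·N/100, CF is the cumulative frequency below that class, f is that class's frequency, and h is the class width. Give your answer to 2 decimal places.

N = 85; target position k = 42/100 · 85 = 35.7.
Cumulative frequencies: 7, 33, 59, 78, 85.
Observation 35.7 falls in the class 110 – <120.
L = 110, CF = 33, f = 26, h = 10.
P42 = 110 + ((35.7 − 33)/26)·10 = 110 + 1.03846 = 111.038.

111.04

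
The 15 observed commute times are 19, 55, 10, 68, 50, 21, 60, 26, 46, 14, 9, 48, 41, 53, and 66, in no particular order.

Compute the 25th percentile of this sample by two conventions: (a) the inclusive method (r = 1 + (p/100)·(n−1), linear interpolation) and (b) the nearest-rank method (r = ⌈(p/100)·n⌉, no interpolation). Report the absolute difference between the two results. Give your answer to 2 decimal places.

Sorted: 9, 10, 14, 19, 21, 26, 41, 46, 48, 50, 53, 55, 60, 66, 68.
n = 15.
(a) r = 4.5; between ranks 4 (19) and 5 (21): 20.
(b) the nearest-rank method: rank 4 → 19.
|20 − 19| = 1.

1.00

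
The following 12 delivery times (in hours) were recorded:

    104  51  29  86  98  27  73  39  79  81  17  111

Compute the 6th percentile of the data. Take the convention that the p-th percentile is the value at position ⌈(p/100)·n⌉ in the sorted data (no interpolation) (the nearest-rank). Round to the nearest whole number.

Sorted: 17, 27, 29, 39, 51, 73, 79, 81, 86, 98, 104, 111.
n = 12.
Position = ⌈6/100 · 12⌉ = ⌈0.72⌉ = 1.
The value at rank 1 is 17.

17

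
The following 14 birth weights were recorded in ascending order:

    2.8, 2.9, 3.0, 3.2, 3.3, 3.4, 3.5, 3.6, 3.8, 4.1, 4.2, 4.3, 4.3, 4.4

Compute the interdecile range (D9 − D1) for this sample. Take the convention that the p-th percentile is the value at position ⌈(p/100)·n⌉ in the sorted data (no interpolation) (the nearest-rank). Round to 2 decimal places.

n = 14.
P10: rank ⌈10/100·14⌉ = 2 → 2.9.
P90: rank ⌈90/100·14⌉ = 13 → 4.3.
Difference: 4.3 − 2.9 = 1.4.

1.40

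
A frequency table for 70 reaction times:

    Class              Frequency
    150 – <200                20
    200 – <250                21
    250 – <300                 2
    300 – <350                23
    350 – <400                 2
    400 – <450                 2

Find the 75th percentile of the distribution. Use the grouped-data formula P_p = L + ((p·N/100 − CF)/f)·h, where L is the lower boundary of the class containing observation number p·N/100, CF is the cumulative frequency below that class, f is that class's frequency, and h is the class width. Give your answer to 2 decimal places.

320.65

N = 70; target position k = 75/100 · 70 = 52.5.
Cumulative frequencies: 20, 41, 43, 66, 68, 70.
Observation 52.5 falls in the class 300 – <350.
L = 300, CF = 43, f = 23, h = 50.
P75 = 300 + ((52.5 − 43)/23)·50 = 300 + 20.6522 = 320.652.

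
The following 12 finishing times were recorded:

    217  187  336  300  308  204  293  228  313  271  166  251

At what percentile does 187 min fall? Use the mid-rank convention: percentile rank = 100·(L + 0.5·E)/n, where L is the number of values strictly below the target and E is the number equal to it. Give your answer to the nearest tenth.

Sorted: 166, 187, 204, 217, 228, 251, 271, 293, 300, 308, 313, 336.
Count below 187: L = 1; count equal: E = 1; n = 12.
Percentile rank = 100·(1 + 0.5·1)/12 = 100·1.5/12 = 12.5.

12.5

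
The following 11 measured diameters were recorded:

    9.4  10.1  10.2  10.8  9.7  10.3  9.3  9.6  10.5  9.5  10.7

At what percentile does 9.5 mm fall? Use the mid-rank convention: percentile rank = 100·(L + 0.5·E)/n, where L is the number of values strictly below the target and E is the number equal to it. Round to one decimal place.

22.7

Sorted: 9.3, 9.4, 9.5, 9.6, 9.7, 10.1, 10.2, 10.3, 10.5, 10.7, 10.8.
Count below 9.5: L = 2; count equal: E = 1; n = 11.
Percentile rank = 100·(2 + 0.5·1)/11 = 100·2.5/11 = 22.73.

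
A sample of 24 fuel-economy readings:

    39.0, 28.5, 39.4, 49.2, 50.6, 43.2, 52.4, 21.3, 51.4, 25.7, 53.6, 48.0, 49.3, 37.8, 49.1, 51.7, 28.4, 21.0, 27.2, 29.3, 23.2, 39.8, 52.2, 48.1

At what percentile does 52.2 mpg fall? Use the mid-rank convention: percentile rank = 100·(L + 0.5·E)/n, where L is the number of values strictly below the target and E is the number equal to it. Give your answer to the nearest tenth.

89.6

Sorted: 21.0, 21.3, 23.2, 25.7, 27.2, 28.4, 28.5, 29.3, 37.8, 39.0, 39.4, 39.8, 43.2, 48.0, 48.1, 49.1, 49.2, 49.3, 50.6, 51.4, 51.7, 52.2, 52.4, 53.6.
Count below 52.2: L = 21; count equal: E = 1; n = 24.
Percentile rank = 100·(21 + 0.5·1)/24 = 100·21.5/24 = 89.58.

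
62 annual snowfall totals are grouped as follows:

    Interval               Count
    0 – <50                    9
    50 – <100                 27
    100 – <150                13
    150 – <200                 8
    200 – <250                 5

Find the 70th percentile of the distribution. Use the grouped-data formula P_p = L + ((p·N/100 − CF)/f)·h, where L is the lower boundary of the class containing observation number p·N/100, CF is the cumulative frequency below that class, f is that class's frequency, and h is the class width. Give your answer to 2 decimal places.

128.46

N = 62; target position k = 70/100 · 62 = 43.4.
Cumulative frequencies: 9, 36, 49, 57, 62.
Observation 43.4 falls in the class 100 – <150.
L = 100, CF = 36, f = 13, h = 50.
P70 = 100 + ((43.4 − 36)/13)·50 = 100 + 28.4615 = 128.462.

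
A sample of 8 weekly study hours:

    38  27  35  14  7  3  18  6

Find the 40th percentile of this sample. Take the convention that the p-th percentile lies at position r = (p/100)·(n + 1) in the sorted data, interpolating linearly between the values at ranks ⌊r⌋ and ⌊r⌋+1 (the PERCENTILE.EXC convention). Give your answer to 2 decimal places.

Sorted: 3, 6, 7, 14, 18, 27, 35, 38.
n = 8.
r = (40/100)·(8 + 1) = 3.6.
Rank 3 is 7 and rank 4 is 14.
Interpolate: 7 + 0.6·(14 − 7) = 7 + 0.6·7 = 11.2.

11.20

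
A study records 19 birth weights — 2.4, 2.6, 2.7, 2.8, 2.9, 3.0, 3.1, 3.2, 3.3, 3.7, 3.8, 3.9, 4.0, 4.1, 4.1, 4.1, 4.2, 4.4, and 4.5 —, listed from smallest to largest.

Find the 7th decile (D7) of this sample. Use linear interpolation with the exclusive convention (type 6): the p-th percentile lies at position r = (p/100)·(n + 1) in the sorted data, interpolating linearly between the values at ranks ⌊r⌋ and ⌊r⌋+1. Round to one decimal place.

n = 19.
r = (70/100)·(19 + 1) = 14.
r is an integer, so P70 is the value at rank 14: 4.1.

4.1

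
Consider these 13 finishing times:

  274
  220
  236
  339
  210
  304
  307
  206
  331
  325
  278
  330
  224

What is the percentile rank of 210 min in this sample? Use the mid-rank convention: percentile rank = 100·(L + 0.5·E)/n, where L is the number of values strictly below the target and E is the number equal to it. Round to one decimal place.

Sorted: 206, 210, 220, 224, 236, 274, 278, 304, 307, 325, 330, 331, 339.
Count below 210: L = 1; count equal: E = 1; n = 13.
Percentile rank = 100·(1 + 0.5·1)/13 = 100·1.5/13 = 11.54.

11.5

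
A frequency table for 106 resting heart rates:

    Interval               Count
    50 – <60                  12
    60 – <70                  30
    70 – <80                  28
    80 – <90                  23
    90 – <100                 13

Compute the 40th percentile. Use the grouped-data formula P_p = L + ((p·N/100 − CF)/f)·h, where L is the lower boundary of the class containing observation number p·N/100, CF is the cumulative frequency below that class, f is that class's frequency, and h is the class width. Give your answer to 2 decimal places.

70.14

N = 106; target position k = 40/100 · 106 = 42.4.
Cumulative frequencies: 12, 42, 70, 93, 106.
Observation 42.4 falls in the class 70 – <80.
L = 70, CF = 42, f = 28, h = 10.
P40 = 70 + ((42.4 − 42)/28)·10 = 70 + 0.142857 = 70.1429.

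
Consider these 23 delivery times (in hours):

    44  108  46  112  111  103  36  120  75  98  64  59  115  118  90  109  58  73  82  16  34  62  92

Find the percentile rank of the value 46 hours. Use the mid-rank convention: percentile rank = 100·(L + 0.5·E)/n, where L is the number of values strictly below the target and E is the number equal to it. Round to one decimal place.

Sorted: 16, 34, 36, 44, 46, 58, 59, 62, 64, 73, 75, 82, 90, 92, 98, 103, 108, 109, 111, 112, 115, 118, 120.
Count below 46: L = 4; count equal: E = 1; n = 23.
Percentile rank = 100·(4 + 0.5·1)/23 = 100·4.5/23 = 19.57.

19.6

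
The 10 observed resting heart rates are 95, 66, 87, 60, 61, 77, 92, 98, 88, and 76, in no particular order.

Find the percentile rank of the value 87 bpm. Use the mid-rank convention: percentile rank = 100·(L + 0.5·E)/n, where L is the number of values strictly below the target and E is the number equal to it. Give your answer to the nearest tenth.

Sorted: 60, 61, 66, 76, 77, 87, 88, 92, 95, 98.
Count below 87: L = 5; count equal: E = 1; n = 10.
Percentile rank = 100·(5 + 0.5·1)/10 = 100·5.5/10 = 55.

55.0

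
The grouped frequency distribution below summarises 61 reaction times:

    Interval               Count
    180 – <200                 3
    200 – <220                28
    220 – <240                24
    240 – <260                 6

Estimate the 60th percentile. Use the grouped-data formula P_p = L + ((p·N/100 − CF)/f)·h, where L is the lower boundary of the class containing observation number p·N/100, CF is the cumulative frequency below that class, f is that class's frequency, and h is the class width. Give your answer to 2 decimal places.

N = 61; target position k = 60/100 · 61 = 36.6.
Cumulative frequencies: 3, 31, 55, 61.
Observation 36.6 falls in the class 220 – <240.
L = 220, CF = 31, f = 24, h = 20.
P60 = 220 + ((36.6 − 31)/24)·20 = 220 + 4.66667 = 224.667.

224.67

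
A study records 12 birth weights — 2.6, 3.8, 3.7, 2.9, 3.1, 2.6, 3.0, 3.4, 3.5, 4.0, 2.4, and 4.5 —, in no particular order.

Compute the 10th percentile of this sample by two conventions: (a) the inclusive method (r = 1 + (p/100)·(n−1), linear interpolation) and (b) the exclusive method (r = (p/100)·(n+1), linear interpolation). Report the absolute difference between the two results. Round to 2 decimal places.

0.14

Sorted: 2.4, 2.6, 2.6, 2.9, 3.0, 3.1, 3.4, 3.5, 3.7, 3.8, 4.0, 4.5.
n = 12.
(a) r = 2.1; between ranks 2 (2.6) and 3 (2.6): 2.6.
(b) r = 1.3; between ranks 1 (2.4) and 2 (2.6): 2.46.
|2.6 − 2.46| = 0.14.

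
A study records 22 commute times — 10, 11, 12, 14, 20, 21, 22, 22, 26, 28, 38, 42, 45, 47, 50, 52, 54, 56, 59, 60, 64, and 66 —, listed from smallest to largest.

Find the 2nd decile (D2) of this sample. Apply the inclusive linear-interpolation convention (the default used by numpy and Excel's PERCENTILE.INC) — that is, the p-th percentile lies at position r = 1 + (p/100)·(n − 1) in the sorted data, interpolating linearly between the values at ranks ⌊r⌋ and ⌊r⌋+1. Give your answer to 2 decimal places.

20.20

n = 22.
r = 1 + (20/100)·(22 − 1) = 1 + 4.2 = 5.2.
Rank 5 is 20 and rank 6 is 21.
Interpolate: 20 + 0.2·(21 − 20) = 20 + 0.2·1 = 20.2.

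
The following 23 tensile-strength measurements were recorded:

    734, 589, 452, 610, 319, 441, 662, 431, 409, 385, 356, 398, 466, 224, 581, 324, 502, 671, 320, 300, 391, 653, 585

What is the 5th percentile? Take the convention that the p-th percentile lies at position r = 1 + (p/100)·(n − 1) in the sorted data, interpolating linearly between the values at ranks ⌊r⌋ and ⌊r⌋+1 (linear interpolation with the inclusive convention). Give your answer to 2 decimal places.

301.90

Sorted: 224, 300, 319, 320, 324, 356, 385, 391, 398, 409, 431, 441, 452, 466, 502, 581, 585, 589, 610, 653, 662, 671, 734.
n = 23.
r = 1 + (5/100)·(23 − 1) = 1 + 1.1 = 2.1.
Rank 2 is 300 and rank 3 is 319.
Interpolate: 300 + 0.1·(319 − 300) = 300 + 0.1·19 = 301.9.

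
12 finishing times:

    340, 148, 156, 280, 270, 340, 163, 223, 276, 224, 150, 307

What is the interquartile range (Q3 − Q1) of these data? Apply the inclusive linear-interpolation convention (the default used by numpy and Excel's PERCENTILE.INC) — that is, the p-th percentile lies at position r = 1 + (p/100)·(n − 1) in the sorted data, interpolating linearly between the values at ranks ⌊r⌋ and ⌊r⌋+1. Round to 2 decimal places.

125.50

Sorted: 148, 150, 156, 163, 223, 224, 270, 276, 280, 307, 340, 340.
n = 12.
P25: r = 3.75; ranks 3–4 are 156, 163; interpolating gives 161.25.
P75: r = 9.25; ranks 9–10 are 280, 307; interpolating gives 286.75.
Difference: 286.75 − 161.25 = 125.5.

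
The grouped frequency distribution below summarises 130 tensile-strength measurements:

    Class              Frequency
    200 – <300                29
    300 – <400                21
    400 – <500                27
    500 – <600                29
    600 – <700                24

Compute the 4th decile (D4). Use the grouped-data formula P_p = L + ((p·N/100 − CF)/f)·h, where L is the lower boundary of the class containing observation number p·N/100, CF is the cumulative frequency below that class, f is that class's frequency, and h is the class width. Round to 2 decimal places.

N = 130; target position k = 40/100 · 130 = 52.
Cumulative frequencies: 29, 50, 77, 106, 130.
Observation 52 falls in the class 400 – <500.
L = 400, CF = 50, f = 27, h = 100.
P40 = 400 + ((52 − 50)/27)·100 = 400 + 7.40741 = 407.407.

407.41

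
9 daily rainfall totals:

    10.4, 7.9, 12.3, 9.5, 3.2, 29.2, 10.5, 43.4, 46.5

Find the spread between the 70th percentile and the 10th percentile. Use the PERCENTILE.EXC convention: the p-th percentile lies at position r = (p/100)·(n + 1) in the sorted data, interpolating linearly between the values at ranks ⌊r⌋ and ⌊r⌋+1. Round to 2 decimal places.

26.00

Sorted: 3.2, 7.9, 9.5, 10.4, 10.5, 12.3, 29.2, 43.4, 46.5.
n = 9.
P10: r = 1 (integer) → 3.2.
P70: r = 7 (integer) → 29.2.
Difference: 29.2 − 3.2 = 26.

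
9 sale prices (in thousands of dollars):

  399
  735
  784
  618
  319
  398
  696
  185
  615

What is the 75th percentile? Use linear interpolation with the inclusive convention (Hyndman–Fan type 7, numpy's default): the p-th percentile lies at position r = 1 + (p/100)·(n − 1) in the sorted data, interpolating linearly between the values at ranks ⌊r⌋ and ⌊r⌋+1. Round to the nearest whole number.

696

Sorted: 185, 319, 398, 399, 615, 618, 696, 735, 784.
n = 9.
r = 1 + (75/100)·(9 − 1) = 1 + 6 = 7.
r is an integer, so P75 is the value at rank 7: 696.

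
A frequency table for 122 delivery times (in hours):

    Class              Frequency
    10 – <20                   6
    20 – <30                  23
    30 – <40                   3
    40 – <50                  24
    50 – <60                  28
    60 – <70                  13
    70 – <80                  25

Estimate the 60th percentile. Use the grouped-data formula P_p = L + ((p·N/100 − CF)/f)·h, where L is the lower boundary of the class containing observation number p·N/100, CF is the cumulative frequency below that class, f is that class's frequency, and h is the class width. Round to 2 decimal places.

56.14

N = 122; target position k = 60/100 · 122 = 73.2.
Cumulative frequencies: 6, 29, 32, 56, 84, 97, 122.
Observation 73.2 falls in the class 50 – <60.
L = 50, CF = 56, f = 28, h = 10.
P60 = 50 + ((73.2 − 56)/28)·10 = 50 + 6.14286 = 56.1429.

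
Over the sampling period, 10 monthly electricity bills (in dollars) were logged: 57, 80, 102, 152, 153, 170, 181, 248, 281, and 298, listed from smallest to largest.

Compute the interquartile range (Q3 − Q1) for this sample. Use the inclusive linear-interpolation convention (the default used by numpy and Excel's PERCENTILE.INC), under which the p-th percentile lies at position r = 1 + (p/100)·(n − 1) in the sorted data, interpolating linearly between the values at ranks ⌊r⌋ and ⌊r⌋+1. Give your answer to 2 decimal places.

n = 10.
P25: r = 3.25; ranks 3–4 are 102, 152; interpolating gives 114.5.
P75: r = 7.75; ranks 7–8 are 181, 248; interpolating gives 231.25.
Difference: 231.25 − 114.5 = 116.75.

116.75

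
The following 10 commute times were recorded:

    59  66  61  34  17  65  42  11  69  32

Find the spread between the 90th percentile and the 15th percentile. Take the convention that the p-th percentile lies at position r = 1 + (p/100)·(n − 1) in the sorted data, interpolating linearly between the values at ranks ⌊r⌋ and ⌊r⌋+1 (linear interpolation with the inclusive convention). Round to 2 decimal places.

44.05

Sorted: 11, 17, 32, 34, 42, 59, 61, 65, 66, 69.
n = 10.
P15: r = 2.35; ranks 2–3 are 17, 32; interpolating gives 22.25.
P90: r = 9.1; ranks 9–10 are 66, 69; interpolating gives 66.3.
Difference: 66.3 − 22.25 = 44.05.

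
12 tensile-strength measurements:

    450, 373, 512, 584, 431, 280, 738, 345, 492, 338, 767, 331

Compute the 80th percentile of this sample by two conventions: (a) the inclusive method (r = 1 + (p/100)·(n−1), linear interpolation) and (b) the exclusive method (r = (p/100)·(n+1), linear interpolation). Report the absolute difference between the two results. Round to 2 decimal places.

76.00

Sorted: 280, 331, 338, 345, 373, 431, 450, 492, 512, 584, 738, 767.
n = 12.
(a) r = 9.8; between ranks 9 (512) and 10 (584): 569.6.
(b) r = 10.4; between ranks 10 (584) and 11 (738): 645.6.
|569.6 − 645.6| = 76.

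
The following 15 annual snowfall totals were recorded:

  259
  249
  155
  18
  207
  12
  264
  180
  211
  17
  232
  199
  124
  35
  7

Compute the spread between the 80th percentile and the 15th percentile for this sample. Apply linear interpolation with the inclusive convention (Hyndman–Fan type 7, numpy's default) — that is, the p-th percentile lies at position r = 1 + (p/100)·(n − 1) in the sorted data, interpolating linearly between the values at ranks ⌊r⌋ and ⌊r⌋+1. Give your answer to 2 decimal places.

Sorted: 7, 12, 17, 18, 35, 124, 155, 180, 199, 207, 211, 232, 249, 259, 264.
n = 15.
P15: r = 3.1; ranks 3–4 are 17, 18; interpolating gives 17.1.
P80: r = 12.2; ranks 12–13 are 232, 249; interpolating gives 235.4.
Difference: 235.4 − 17.1 = 218.3.

218.30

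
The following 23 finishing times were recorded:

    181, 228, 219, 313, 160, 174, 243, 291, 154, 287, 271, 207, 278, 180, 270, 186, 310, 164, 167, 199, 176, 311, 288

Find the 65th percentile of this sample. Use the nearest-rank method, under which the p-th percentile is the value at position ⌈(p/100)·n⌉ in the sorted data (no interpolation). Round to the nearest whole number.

270

Sorted: 154, 160, 164, 167, 174, 176, 180, 181, 186, 199, 207, 219, 228, 243, 270, 271, 278, 287, 288, 291, 310, 311, 313.
n = 23.
Position = ⌈65/100 · 23⌉ = ⌈14.95⌉ = 15.
The value at rank 15 is 270.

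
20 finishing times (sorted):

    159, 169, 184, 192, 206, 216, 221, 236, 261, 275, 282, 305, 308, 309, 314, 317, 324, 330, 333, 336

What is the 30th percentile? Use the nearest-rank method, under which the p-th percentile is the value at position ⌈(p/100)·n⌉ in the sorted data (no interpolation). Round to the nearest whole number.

216

n = 20.
Position = ⌈30/100 · 20⌉ = ⌈6⌉ = 6.
The value at rank 6 is 216.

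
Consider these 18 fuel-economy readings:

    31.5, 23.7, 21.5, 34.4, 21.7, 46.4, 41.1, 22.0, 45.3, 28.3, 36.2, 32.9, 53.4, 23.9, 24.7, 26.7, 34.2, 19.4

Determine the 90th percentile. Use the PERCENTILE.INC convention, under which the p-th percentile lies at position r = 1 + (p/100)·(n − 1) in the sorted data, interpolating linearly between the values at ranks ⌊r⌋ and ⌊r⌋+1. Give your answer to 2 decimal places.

45.63

Sorted: 19.4, 21.5, 21.7, 22.0, 23.7, 23.9, 24.7, 26.7, 28.3, 31.5, 32.9, 34.2, 34.4, 36.2, 41.1, 45.3, 46.4, 53.4.
n = 18.
r = 1 + (90/100)·(18 − 1) = 1 + 15.3 = 16.3.
Rank 16 is 45.3 and rank 17 is 46.4.
Interpolate: 45.3 + 0.3·(46.4 − 45.3) = 45.3 + 0.3·1.1 = 45.63.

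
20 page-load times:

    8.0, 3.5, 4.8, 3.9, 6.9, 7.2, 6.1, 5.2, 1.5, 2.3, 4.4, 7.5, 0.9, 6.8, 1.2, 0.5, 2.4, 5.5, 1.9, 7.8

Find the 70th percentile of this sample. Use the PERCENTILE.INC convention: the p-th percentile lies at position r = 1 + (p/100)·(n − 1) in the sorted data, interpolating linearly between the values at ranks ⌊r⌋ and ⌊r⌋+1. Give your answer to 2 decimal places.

6.31

Sorted: 0.5, 0.9, 1.2, 1.5, 1.9, 2.3, 2.4, 3.5, 3.9, 4.4, 4.8, 5.2, 5.5, 6.1, 6.8, 6.9, 7.2, 7.5, 7.8, 8.0.
n = 20.
r = 1 + (70/100)·(20 − 1) = 1 + 13.3 = 14.3.
Rank 14 is 6.1 and rank 15 is 6.8.
Interpolate: 6.1 + 0.3·(6.8 − 6.1) = 6.1 + 0.3·0.7 = 6.31.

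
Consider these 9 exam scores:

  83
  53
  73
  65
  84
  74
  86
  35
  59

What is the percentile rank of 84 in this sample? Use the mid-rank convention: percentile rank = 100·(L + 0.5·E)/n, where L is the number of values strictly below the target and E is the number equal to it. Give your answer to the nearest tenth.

Sorted: 35, 53, 59, 65, 73, 74, 83, 84, 86.
Count below 84: L = 7; count equal: E = 1; n = 9.
Percentile rank = 100·(7 + 0.5·1)/9 = 100·7.5/9 = 83.33.

83.3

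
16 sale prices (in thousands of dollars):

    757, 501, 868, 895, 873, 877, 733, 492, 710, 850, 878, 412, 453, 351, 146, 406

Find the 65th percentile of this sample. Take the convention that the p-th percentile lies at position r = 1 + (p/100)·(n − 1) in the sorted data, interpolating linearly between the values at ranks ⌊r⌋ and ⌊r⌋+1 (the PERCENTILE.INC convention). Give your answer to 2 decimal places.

826.75

Sorted: 146, 351, 406, 412, 453, 492, 501, 710, 733, 757, 850, 868, 873, 877, 878, 895.
n = 16.
r = 1 + (65/100)·(16 − 1) = 1 + 9.75 = 10.75.
Rank 10 is 757 and rank 11 is 850.
Interpolate: 757 + 0.75·(850 − 757) = 757 + 0.75·93 = 826.75.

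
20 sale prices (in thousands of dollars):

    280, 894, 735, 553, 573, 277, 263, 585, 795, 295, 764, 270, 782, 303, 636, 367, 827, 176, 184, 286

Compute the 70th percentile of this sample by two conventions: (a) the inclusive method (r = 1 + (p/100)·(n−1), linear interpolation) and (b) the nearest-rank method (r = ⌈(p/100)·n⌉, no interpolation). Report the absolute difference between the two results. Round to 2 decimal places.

Sorted: 176, 184, 263, 270, 277, 280, 286, 295, 303, 367, 553, 573, 585, 636, 735, 764, 782, 795, 827, 894.
n = 20.
(a) r = 14.3; between ranks 14 (636) and 15 (735): 665.7.
(b) the nearest-rank method: rank 14 → 636.
|665.7 − 636| = 29.7.

29.70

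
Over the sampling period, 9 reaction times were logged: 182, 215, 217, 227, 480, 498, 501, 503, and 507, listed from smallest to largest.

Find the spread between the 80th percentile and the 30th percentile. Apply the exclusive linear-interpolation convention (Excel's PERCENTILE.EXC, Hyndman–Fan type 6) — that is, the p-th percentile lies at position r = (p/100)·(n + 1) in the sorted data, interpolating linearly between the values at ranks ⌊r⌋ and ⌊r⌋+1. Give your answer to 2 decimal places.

286.00

n = 9.
P30: r = 3 (integer) → 217.
P80: r = 8 (integer) → 503.
Difference: 503 − 217 = 286.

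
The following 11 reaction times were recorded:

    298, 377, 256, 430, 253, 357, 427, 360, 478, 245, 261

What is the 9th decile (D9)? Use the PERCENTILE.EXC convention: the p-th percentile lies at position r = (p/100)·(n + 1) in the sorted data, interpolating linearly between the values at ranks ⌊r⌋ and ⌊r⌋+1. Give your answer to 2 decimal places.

468.40

Sorted: 245, 253, 256, 261, 298, 357, 360, 377, 427, 430, 478.
n = 11.
r = (90/100)·(11 + 1) = 10.8.
Rank 10 is 430 and rank 11 is 478.
Interpolate: 430 + 0.8·(478 − 430) = 430 + 0.8·48 = 468.4.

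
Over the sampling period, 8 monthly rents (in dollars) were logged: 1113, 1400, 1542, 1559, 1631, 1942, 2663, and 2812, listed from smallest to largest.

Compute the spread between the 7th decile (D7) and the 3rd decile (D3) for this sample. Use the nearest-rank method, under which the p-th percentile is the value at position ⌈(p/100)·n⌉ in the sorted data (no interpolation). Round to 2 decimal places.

400.00

n = 8.
P30: rank ⌈30/100·8⌉ = 3 → 1542.
P70: rank ⌈70/100·8⌉ = 6 → 1942.
Difference: 1942 − 1542 = 400.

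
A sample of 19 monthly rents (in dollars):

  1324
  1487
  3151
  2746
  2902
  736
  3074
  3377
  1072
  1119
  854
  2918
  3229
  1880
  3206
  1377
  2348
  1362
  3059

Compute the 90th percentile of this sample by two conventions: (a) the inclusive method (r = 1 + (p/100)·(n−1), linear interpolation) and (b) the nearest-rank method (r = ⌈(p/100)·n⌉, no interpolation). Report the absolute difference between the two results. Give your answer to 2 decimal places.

Sorted: 736, 854, 1072, 1119, 1324, 1362, 1377, 1487, 1880, 2348, 2746, 2902, 2918, 3059, 3074, 3151, 3206, 3229, 3377.
n = 19.
(a) r = 17.2; between ranks 17 (3206) and 18 (3229): 3210.6.
(b) the nearest-rank method: rank 18 → 3229.
|3210.6 − 3229| = 18.4.

18.40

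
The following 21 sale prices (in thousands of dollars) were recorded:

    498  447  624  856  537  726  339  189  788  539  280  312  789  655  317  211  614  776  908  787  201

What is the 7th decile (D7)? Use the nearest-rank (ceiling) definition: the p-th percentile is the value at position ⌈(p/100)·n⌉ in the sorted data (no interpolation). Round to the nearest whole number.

Sorted: 189, 201, 211, 280, 312, 317, 339, 447, 498, 537, 539, 614, 624, 655, 726, 776, 787, 788, 789, 856, 908.
n = 21.
Position = ⌈70/100 · 21⌉ = ⌈14.7⌉ = 15.
The value at rank 15 is 726.

726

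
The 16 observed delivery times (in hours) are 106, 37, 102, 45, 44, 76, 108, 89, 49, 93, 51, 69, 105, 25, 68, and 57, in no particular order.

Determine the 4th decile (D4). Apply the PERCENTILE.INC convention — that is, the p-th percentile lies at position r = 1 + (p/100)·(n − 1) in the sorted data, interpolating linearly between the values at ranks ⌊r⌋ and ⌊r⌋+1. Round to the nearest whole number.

Sorted: 25, 37, 44, 45, 49, 51, 57, 68, 69, 76, 89, 93, 102, 105, 106, 108.
n = 16.
r = 1 + (40/100)·(16 − 1) = 1 + 6 = 7.
r is an integer, so P40 is the value at rank 7: 57.

57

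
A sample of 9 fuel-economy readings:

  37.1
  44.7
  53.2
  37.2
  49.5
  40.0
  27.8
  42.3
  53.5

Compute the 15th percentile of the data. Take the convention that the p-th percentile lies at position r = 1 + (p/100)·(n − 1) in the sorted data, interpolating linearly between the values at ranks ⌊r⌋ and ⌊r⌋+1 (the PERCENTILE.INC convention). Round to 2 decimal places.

Sorted: 27.8, 37.1, 37.2, 40.0, 42.3, 44.7, 49.5, 53.2, 53.5.
n = 9.
r = 1 + (15/100)·(9 − 1) = 1 + 1.2 = 2.2.
Rank 2 is 37.1 and rank 3 is 37.2.
Interpolate: 37.1 + 0.2·(37.2 − 37.1) = 37.1 + 0.2·0.1 = 37.12.

37.12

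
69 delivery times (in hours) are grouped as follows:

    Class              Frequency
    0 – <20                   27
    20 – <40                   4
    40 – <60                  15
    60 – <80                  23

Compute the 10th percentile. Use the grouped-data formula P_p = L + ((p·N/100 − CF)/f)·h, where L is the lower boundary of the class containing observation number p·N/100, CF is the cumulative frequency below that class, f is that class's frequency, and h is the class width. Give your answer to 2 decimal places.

N = 69; target position k = 10/100 · 69 = 6.9.
Cumulative frequencies: 27, 31, 46, 69.
Observation 6.9 falls in the class 0 – <20.
L = 0, CF = 0, f = 27, h = 20.
P10 = 0 + ((6.9 − 0)/27)·20 = 0 + 5.11111 = 5.11111.

5.11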